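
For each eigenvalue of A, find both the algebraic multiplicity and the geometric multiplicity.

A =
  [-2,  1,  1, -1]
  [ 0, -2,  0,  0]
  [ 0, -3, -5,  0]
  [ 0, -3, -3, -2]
λ = -5: alg = 1, geom = 1; λ = -2: alg = 3, geom = 2

Step 1 — factor the characteristic polynomial to read off the algebraic multiplicities:
  χ_A(x) = (x + 2)^3*(x + 5)

Step 2 — compute geometric multiplicities via the rank-nullity identity g(λ) = n − rank(A − λI):
  rank(A − (-5)·I) = 3, so dim ker(A − (-5)·I) = n − 3 = 1
  rank(A − (-2)·I) = 2, so dim ker(A − (-2)·I) = n − 2 = 2

Summary:
  λ = -5: algebraic multiplicity = 1, geometric multiplicity = 1
  λ = -2: algebraic multiplicity = 3, geometric multiplicity = 2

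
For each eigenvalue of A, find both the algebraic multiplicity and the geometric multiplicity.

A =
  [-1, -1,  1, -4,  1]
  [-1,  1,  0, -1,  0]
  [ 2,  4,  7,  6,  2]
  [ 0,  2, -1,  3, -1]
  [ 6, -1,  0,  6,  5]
λ = 0: alg = 2, geom = 1; λ = 5: alg = 3, geom = 2

Step 1 — factor the characteristic polynomial to read off the algebraic multiplicities:
  χ_A(x) = x^2*(x - 5)^3

Step 2 — compute geometric multiplicities via the rank-nullity identity g(λ) = n − rank(A − λI):
  rank(A − (0)·I) = 4, so dim ker(A − (0)·I) = n − 4 = 1
  rank(A − (5)·I) = 3, so dim ker(A − (5)·I) = n − 3 = 2

Summary:
  λ = 0: algebraic multiplicity = 2, geometric multiplicity = 1
  λ = 5: algebraic multiplicity = 3, geometric multiplicity = 2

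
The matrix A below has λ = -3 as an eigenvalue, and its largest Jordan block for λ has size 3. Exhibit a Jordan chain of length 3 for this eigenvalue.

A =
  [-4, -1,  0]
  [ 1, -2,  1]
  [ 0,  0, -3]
A Jordan chain for λ = -3 of length 3:
v_1 = (-1, 1, 0)ᵀ
v_2 = (0, 1, 0)ᵀ
v_3 = (0, 0, 1)ᵀ

Let N = A − (-3)·I. We want v_3 with N^3 v_3 = 0 but N^2 v_3 ≠ 0; then v_{j-1} := N · v_j for j = 3, …, 2.

Pick v_3 = (0, 0, 1)ᵀ.
Then v_2 = N · v_3 = (0, 1, 0)ᵀ.
Then v_1 = N · v_2 = (-1, 1, 0)ᵀ.

Sanity check: (A − (-3)·I) v_1 = (0, 0, 0)ᵀ = 0. ✓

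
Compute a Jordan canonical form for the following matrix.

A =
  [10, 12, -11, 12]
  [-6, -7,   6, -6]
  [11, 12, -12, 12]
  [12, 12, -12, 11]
J_2(-1) ⊕ J_1(-1) ⊕ J_1(5)

The characteristic polynomial is
  det(x·I − A) = x^4 - 2*x^3 - 12*x^2 - 14*x - 5 = (x - 5)*(x + 1)^3

Eigenvalues and multiplicities (the geometric multiplicity of λ is n − rank(A − λI), which equals the number of Jordan blocks for λ):
  λ = -1: algebraic multiplicity = 3, geometric multiplicity = 2
  λ = 5: algebraic multiplicity = 1, geometric multiplicity = 1

Determining the block sizes for each eigenvalue:
  λ = -1: 2 blocks summing to 3 forces exactly one block of size 2 and the rest size 1 → block sizes [2, 1]
  λ = 5: one block (gm = 1), so the single block has size am = 1 → block sizes [1]

Assembling the blocks gives a Jordan form
J =
  [-1,  1,  0, 0]
  [ 0, -1,  0, 0]
  [ 0,  0, -1, 0]
  [ 0,  0,  0, 5]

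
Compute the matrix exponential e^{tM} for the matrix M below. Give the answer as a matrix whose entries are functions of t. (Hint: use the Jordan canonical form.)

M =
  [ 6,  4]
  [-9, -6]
e^{tM} =
  [6*t + 1, 4*t]
  [-9*t, 1 - 6*t]

Strategy: write M = P · J · P⁻¹ where J is a Jordan canonical form, so e^{tM} = P · e^{tJ} · P⁻¹, and e^{tJ} can be computed block-by-block.

M has Jordan form
J =
  [0, 1]
  [0, 0]
(up to reordering of blocks).

Per-block formulas:
  For a 2×2 Jordan block J_2(0): exp(t · J_2(0)) = e^(0t)·(I + t·N), where N is the 2×2 nilpotent shift.

After assembling e^{tJ} and conjugating by P, we get:

e^{tM} =
  [6*t + 1, 4*t]
  [-9*t, 1 - 6*t]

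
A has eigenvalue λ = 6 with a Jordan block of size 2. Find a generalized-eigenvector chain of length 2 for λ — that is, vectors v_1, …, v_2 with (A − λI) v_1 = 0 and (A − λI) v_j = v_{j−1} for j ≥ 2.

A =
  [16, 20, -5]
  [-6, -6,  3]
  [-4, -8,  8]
A Jordan chain for λ = 6 of length 2:
v_1 = (10, -6, -4)ᵀ
v_2 = (1, 0, 0)ᵀ

Let N = A − (6)·I. We want v_2 with N^2 v_2 = 0 but N^1 v_2 ≠ 0; then v_{j-1} := N · v_j for j = 2, …, 2.

Pick v_2 = (1, 0, 0)ᵀ.
Then v_1 = N · v_2 = (10, -6, -4)ᵀ.

Sanity check: (A − (6)·I) v_1 = (0, 0, 0)ᵀ = 0. ✓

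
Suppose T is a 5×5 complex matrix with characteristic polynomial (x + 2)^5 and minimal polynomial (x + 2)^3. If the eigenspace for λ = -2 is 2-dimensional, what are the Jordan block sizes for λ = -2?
Block sizes for λ = -2: [3, 2]

Step 1 — from the characteristic polynomial, algebraic multiplicity of λ = -2 is 5. From dim ker(T − (-2)·I) = 2, there are exactly 2 Jordan blocks for λ = -2.
Step 2 — from the minimal polynomial, the factor (x + 2)^3 tells us the largest block for λ = -2 has size 3.
Step 3 — with total size 5, 2 blocks, and largest block 3, the block sizes (in nonincreasing order) are [3, 2].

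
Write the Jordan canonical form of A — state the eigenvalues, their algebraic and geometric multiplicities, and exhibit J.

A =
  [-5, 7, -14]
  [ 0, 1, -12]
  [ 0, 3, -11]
J_2(-5) ⊕ J_1(-5)

The characteristic polynomial is
  det(x·I − A) = x^3 + 15*x^2 + 75*x + 125 = (x + 5)^3

Eigenvalues and multiplicities (the geometric multiplicity of λ is n − rank(A − λI), which equals the number of Jordan blocks for λ):
  λ = -5: algebraic multiplicity = 3, geometric multiplicity = 2

Determining the block sizes for each eigenvalue:
  λ = -5: 2 blocks summing to 3 forces exactly one block of size 2 and the rest size 1 → block sizes [2, 1]

Assembling the blocks gives a Jordan form
J =
  [-5,  1,  0]
  [ 0, -5,  0]
  [ 0,  0, -5]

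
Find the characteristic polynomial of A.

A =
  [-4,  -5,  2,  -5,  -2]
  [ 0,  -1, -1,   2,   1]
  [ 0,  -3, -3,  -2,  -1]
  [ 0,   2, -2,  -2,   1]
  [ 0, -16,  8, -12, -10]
x^5 + 20*x^4 + 160*x^3 + 640*x^2 + 1280*x + 1024

Expanding det(x·I − A) (e.g. by cofactor expansion or by noting that A is similar to its Jordan form J, which has the same characteristic polynomial as A) gives
  χ_A(x) = x^5 + 20*x^4 + 160*x^3 + 640*x^2 + 1280*x + 1024
which factors as (x + 4)^5. The eigenvalues (with algebraic multiplicities) are λ = -4 with multiplicity 5.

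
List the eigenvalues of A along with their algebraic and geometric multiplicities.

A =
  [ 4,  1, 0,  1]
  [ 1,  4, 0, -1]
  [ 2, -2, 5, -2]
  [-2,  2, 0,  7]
λ = 5: alg = 4, geom = 3

Step 1 — factor the characteristic polynomial to read off the algebraic multiplicities:
  χ_A(x) = (x - 5)^4

Step 2 — compute geometric multiplicities via the rank-nullity identity g(λ) = n − rank(A − λI):
  rank(A − (5)·I) = 1, so dim ker(A − (5)·I) = n − 1 = 3

Summary:
  λ = 5: algebraic multiplicity = 4, geometric multiplicity = 3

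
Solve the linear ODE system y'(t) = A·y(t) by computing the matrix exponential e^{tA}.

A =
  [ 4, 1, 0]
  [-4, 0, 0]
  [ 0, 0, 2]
e^{tA} =
  [2*t*exp(2*t) + exp(2*t), t*exp(2*t), 0]
  [-4*t*exp(2*t), -2*t*exp(2*t) + exp(2*t), 0]
  [0, 0, exp(2*t)]

Strategy: write A = P · J · P⁻¹ where J is a Jordan canonical form, so e^{tA} = P · e^{tJ} · P⁻¹, and e^{tJ} can be computed block-by-block.

A has Jordan form
J =
  [2, 1, 0]
  [0, 2, 0]
  [0, 0, 2]
(up to reordering of blocks).

Per-block formulas:
  For a 1×1 block at λ = 2: exp(t · [2]) = [e^(2t)].
  For a 2×2 Jordan block J_2(2): exp(t · J_2(2)) = e^(2t)·(I + t·N), where N is the 2×2 nilpotent shift.

After assembling e^{tJ} and conjugating by P, we get:

e^{tA} =
  [2*t*exp(2*t) + exp(2*t), t*exp(2*t), 0]
  [-4*t*exp(2*t), -2*t*exp(2*t) + exp(2*t), 0]
  [0, 0, exp(2*t)]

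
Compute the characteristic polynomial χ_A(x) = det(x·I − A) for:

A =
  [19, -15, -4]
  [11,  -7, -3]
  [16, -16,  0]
x^3 - 12*x^2 + 48*x - 64

Expanding det(x·I − A) (e.g. by cofactor expansion or by noting that A is similar to its Jordan form J, which has the same characteristic polynomial as A) gives
  χ_A(x) = x^3 - 12*x^2 + 48*x - 64
which factors as (x - 4)^3. The eigenvalues (with algebraic multiplicities) are λ = 4 with multiplicity 3.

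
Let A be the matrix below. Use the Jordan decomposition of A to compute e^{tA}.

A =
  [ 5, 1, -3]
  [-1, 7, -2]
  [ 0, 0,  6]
e^{tA} =
  [-t*exp(6*t) + exp(6*t), t*exp(6*t), t^2*exp(6*t)/2 - 3*t*exp(6*t)]
  [-t*exp(6*t), t*exp(6*t) + exp(6*t), t^2*exp(6*t)/2 - 2*t*exp(6*t)]
  [0, 0, exp(6*t)]

Strategy: write A = P · J · P⁻¹ where J is a Jordan canonical form, so e^{tA} = P · e^{tJ} · P⁻¹, and e^{tJ} can be computed block-by-block.

A has Jordan form
J =
  [6, 1, 0]
  [0, 6, 1]
  [0, 0, 6]
(up to reordering of blocks).

Per-block formulas:
  For a 3×3 Jordan block J_3(6): exp(t · J_3(6)) = e^(6t)·(I + t·N + (t^2/2)·N^2), where N is the 3×3 nilpotent shift.

After assembling e^{tJ} and conjugating by P, we get:

e^{tA} =
  [-t*exp(6*t) + exp(6*t), t*exp(6*t), t^2*exp(6*t)/2 - 3*t*exp(6*t)]
  [-t*exp(6*t), t*exp(6*t) + exp(6*t), t^2*exp(6*t)/2 - 2*t*exp(6*t)]
  [0, 0, exp(6*t)]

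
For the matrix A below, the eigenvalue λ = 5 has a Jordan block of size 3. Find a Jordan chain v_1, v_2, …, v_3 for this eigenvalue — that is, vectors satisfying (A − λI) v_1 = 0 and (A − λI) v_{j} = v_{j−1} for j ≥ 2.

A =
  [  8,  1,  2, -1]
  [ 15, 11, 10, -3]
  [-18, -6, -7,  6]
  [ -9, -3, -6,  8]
A Jordan chain for λ = 5 of length 3:
v_1 = (-3, -18, 18, 9)ᵀ
v_2 = (3, 15, -18, -9)ᵀ
v_3 = (1, 0, 0, 0)ᵀ

Let N = A − (5)·I. We want v_3 with N^3 v_3 = 0 but N^2 v_3 ≠ 0; then v_{j-1} := N · v_j for j = 3, …, 2.

Pick v_3 = (1, 0, 0, 0)ᵀ.
Then v_2 = N · v_3 = (3, 15, -18, -9)ᵀ.
Then v_1 = N · v_2 = (-3, -18, 18, 9)ᵀ.

Sanity check: (A − (5)·I) v_1 = (0, 0, 0, 0)ᵀ = 0. ✓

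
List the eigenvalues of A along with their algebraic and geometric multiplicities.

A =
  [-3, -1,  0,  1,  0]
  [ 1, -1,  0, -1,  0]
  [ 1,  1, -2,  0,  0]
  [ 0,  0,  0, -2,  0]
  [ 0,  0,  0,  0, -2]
λ = -2: alg = 5, geom = 3

Step 1 — factor the characteristic polynomial to read off the algebraic multiplicities:
  χ_A(x) = (x + 2)^5

Step 2 — compute geometric multiplicities via the rank-nullity identity g(λ) = n − rank(A − λI):
  rank(A − (-2)·I) = 2, so dim ker(A − (-2)·I) = n − 2 = 3

Summary:
  λ = -2: algebraic multiplicity = 5, geometric multiplicity = 3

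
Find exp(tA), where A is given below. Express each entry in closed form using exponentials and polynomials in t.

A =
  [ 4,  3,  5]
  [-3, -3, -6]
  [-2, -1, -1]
e^{tA} =
  [-3*t^2/2 + 4*t + 1, -t^2 + 3*t, -3*t^2/2 + 5*t]
  [9*t^2/2 - 3*t, 3*t^2 - 3*t + 1, 9*t^2/2 - 6*t]
  [-3*t^2/2 - 2*t, -t^2 - t, -3*t^2/2 - t + 1]

Strategy: write A = P · J · P⁻¹ where J is a Jordan canonical form, so e^{tA} = P · e^{tJ} · P⁻¹, and e^{tJ} can be computed block-by-block.

A has Jordan form
J =
  [0, 1, 0]
  [0, 0, 1]
  [0, 0, 0]
(up to reordering of blocks).

Per-block formulas:
  For a 3×3 Jordan block J_3(0): exp(t · J_3(0)) = e^(0t)·(I + t·N + (t^2/2)·N^2), where N is the 3×3 nilpotent shift.

After assembling e^{tJ} and conjugating by P, we get:

e^{tA} =
  [-3*t^2/2 + 4*t + 1, -t^2 + 3*t, -3*t^2/2 + 5*t]
  [9*t^2/2 - 3*t, 3*t^2 - 3*t + 1, 9*t^2/2 - 6*t]
  [-3*t^2/2 - 2*t, -t^2 - t, -3*t^2/2 - t + 1]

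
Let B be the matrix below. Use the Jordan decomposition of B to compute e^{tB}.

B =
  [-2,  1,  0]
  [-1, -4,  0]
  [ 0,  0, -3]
e^{tB} =
  [t*exp(-3*t) + exp(-3*t), t*exp(-3*t), 0]
  [-t*exp(-3*t), -t*exp(-3*t) + exp(-3*t), 0]
  [0, 0, exp(-3*t)]

Strategy: write B = P · J · P⁻¹ where J is a Jordan canonical form, so e^{tB} = P · e^{tJ} · P⁻¹, and e^{tJ} can be computed block-by-block.

B has Jordan form
J =
  [-3,  1,  0]
  [ 0, -3,  0]
  [ 0,  0, -3]
(up to reordering of blocks).

Per-block formulas:
  For a 2×2 Jordan block J_2(-3): exp(t · J_2(-3)) = e^(-3t)·(I + t·N), where N is the 2×2 nilpotent shift.
  For a 1×1 block at λ = -3: exp(t · [-3]) = [e^(-3t)].

After assembling e^{tJ} and conjugating by P, we get:

e^{tB} =
  [t*exp(-3*t) + exp(-3*t), t*exp(-3*t), 0]
  [-t*exp(-3*t), -t*exp(-3*t) + exp(-3*t), 0]
  [0, 0, exp(-3*t)]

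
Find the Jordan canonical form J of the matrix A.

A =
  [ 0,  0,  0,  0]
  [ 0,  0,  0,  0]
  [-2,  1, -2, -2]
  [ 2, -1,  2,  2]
J_2(0) ⊕ J_1(0) ⊕ J_1(0)

The characteristic polynomial is
  det(x·I − A) = x^4

Eigenvalues and multiplicities (the geometric multiplicity of λ is n − rank(A − λI), which equals the number of Jordan blocks for λ):
  λ = 0: algebraic multiplicity = 4, geometric multiplicity = 3

Determining the block sizes for each eigenvalue:
  λ = 0: 3 blocks summing to 4 forces exactly one block of size 2 and the rest size 1 → block sizes [2, 1, 1]

Assembling the blocks gives a Jordan form
J =
  [0, 1, 0, 0]
  [0, 0, 0, 0]
  [0, 0, 0, 0]
  [0, 0, 0, 0]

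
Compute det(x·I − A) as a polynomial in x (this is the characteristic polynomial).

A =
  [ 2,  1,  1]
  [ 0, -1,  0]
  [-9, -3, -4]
x^3 + 3*x^2 + 3*x + 1

Expanding det(x·I − A) (e.g. by cofactor expansion or by noting that A is similar to its Jordan form J, which has the same characteristic polynomial as A) gives
  χ_A(x) = x^3 + 3*x^2 + 3*x + 1
which factors as (x + 1)^3. The eigenvalues (with algebraic multiplicities) are λ = -1 with multiplicity 3.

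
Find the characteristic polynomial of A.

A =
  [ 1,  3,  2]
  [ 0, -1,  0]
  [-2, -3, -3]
x^3 + 3*x^2 + 3*x + 1

Expanding det(x·I − A) (e.g. by cofactor expansion or by noting that A is similar to its Jordan form J, which has the same characteristic polynomial as A) gives
  χ_A(x) = x^3 + 3*x^2 + 3*x + 1
which factors as (x + 1)^3. The eigenvalues (with algebraic multiplicities) are λ = -1 with multiplicity 3.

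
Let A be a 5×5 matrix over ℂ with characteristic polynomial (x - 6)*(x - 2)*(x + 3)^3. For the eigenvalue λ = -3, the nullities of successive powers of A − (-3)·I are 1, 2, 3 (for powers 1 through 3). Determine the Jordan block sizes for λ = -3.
Block sizes for λ = -3: [3]

From the dimensions of kernels of powers, the number of Jordan blocks of size at least j is d_j − d_{j−1} where d_j = dim ker(N^j) (with d_0 = 0). Computing the differences gives [1, 1, 1].
The number of blocks of size exactly k is (#blocks of size ≥ k) − (#blocks of size ≥ k + 1), so the partition is: 1 block(s) of size 3.
In nonincreasing order the block sizes are [3].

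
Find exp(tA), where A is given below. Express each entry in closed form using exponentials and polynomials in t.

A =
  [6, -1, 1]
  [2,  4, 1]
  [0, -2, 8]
e^{tA} =
  [-t^2*exp(6*t) + exp(6*t), -t*exp(6*t), t^2*exp(6*t)/2 + t*exp(6*t)]
  [-2*t^2*exp(6*t) + 2*t*exp(6*t), -2*t*exp(6*t) + exp(6*t), t^2*exp(6*t) + t*exp(6*t)]
  [-2*t^2*exp(6*t), -2*t*exp(6*t), t^2*exp(6*t) + 2*t*exp(6*t) + exp(6*t)]

Strategy: write A = P · J · P⁻¹ where J is a Jordan canonical form, so e^{tA} = P · e^{tJ} · P⁻¹, and e^{tJ} can be computed block-by-block.

A has Jordan form
J =
  [6, 1, 0]
  [0, 6, 1]
  [0, 0, 6]
(up to reordering of blocks).

Per-block formulas:
  For a 3×3 Jordan block J_3(6): exp(t · J_3(6)) = e^(6t)·(I + t·N + (t^2/2)·N^2), where N is the 3×3 nilpotent shift.

After assembling e^{tJ} and conjugating by P, we get:

e^{tA} =
  [-t^2*exp(6*t) + exp(6*t), -t*exp(6*t), t^2*exp(6*t)/2 + t*exp(6*t)]
  [-2*t^2*exp(6*t) + 2*t*exp(6*t), -2*t*exp(6*t) + exp(6*t), t^2*exp(6*t) + t*exp(6*t)]
  [-2*t^2*exp(6*t), -2*t*exp(6*t), t^2*exp(6*t) + 2*t*exp(6*t) + exp(6*t)]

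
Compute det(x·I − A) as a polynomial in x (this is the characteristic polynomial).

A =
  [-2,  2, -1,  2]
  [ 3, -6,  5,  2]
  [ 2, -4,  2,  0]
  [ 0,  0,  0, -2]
x^4 + 8*x^3 + 24*x^2 + 32*x + 16

Expanding det(x·I − A) (e.g. by cofactor expansion or by noting that A is similar to its Jordan form J, which has the same characteristic polynomial as A) gives
  χ_A(x) = x^4 + 8*x^3 + 24*x^2 + 32*x + 16
which factors as (x + 2)^4. The eigenvalues (with algebraic multiplicities) are λ = -2 with multiplicity 4.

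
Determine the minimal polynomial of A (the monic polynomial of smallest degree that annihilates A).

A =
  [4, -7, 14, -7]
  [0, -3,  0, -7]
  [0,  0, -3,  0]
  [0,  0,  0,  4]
x^2 - x - 12

The characteristic polynomial is χ_A(x) = (x - 4)^2*(x + 3)^2, so the eigenvalues are known. The minimal polynomial is
  m_A(x) = Π_λ (x − λ)^{k_λ}
where k_λ is the size of the *largest* Jordan block for λ (equivalently, the smallest k with (A − λI)^k v = 0 for every generalised eigenvector v of λ).

  λ = -3: largest Jordan block has size 1, contributing (x + 3)
  λ = 4: largest Jordan block has size 1, contributing (x − 4)

So m_A(x) = (x - 4)*(x + 3) = x^2 - x - 12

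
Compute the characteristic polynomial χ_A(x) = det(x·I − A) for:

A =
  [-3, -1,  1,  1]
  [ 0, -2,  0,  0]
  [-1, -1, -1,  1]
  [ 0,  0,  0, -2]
x^4 + 8*x^3 + 24*x^2 + 32*x + 16

Expanding det(x·I − A) (e.g. by cofactor expansion or by noting that A is similar to its Jordan form J, which has the same characteristic polynomial as A) gives
  χ_A(x) = x^4 + 8*x^3 + 24*x^2 + 32*x + 16
which factors as (x + 2)^4. The eigenvalues (with algebraic multiplicities) are λ = -2 with multiplicity 4.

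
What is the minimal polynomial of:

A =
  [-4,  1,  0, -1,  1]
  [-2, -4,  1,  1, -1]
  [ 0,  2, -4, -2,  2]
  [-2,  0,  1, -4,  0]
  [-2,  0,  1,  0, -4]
x^3 + 12*x^2 + 48*x + 64

The characteristic polynomial is χ_A(x) = (x + 4)^5, so the eigenvalues are known. The minimal polynomial is
  m_A(x) = Π_λ (x − λ)^{k_λ}
where k_λ is the size of the *largest* Jordan block for λ (equivalently, the smallest k with (A − λI)^k v = 0 for every generalised eigenvector v of λ).

  λ = -4: largest Jordan block has size 3, contributing (x + 4)^3

So m_A(x) = (x + 4)^3 = x^3 + 12*x^2 + 48*x + 64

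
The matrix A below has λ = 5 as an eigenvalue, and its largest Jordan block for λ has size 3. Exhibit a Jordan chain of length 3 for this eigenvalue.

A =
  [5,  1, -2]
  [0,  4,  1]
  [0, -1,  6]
A Jordan chain for λ = 5 of length 3:
v_1 = (1, 0, 0)ᵀ
v_2 = (1, -1, -1)ᵀ
v_3 = (0, 1, 0)ᵀ

Let N = A − (5)·I. We want v_3 with N^3 v_3 = 0 but N^2 v_3 ≠ 0; then v_{j-1} := N · v_j for j = 3, …, 2.

Pick v_3 = (0, 1, 0)ᵀ.
Then v_2 = N · v_3 = (1, -1, -1)ᵀ.
Then v_1 = N · v_2 = (1, 0, 0)ᵀ.

Sanity check: (A − (5)·I) v_1 = (0, 0, 0)ᵀ = 0. ✓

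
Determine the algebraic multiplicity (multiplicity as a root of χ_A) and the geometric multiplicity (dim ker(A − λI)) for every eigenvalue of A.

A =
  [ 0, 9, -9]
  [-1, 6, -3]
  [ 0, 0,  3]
λ = 3: alg = 3, geom = 2

Step 1 — factor the characteristic polynomial to read off the algebraic multiplicities:
  χ_A(x) = (x - 3)^3

Step 2 — compute geometric multiplicities via the rank-nullity identity g(λ) = n − rank(A − λI):
  rank(A − (3)·I) = 1, so dim ker(A − (3)·I) = n − 1 = 2

Summary:
  λ = 3: algebraic multiplicity = 3, geometric multiplicity = 2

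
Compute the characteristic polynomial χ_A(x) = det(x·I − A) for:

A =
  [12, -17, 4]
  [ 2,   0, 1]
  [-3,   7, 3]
x^3 - 15*x^2 + 75*x - 125

Expanding det(x·I − A) (e.g. by cofactor expansion or by noting that A is similar to its Jordan form J, which has the same characteristic polynomial as A) gives
  χ_A(x) = x^3 - 15*x^2 + 75*x - 125
which factors as (x - 5)^3. The eigenvalues (with algebraic multiplicities) are λ = 5 with multiplicity 3.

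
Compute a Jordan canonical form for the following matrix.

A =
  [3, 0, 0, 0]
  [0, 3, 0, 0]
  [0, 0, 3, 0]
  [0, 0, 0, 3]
J_1(3) ⊕ J_1(3) ⊕ J_1(3) ⊕ J_1(3)

The characteristic polynomial is
  det(x·I − A) = x^4 - 12*x^3 + 54*x^2 - 108*x + 81 = (x - 3)^4

Eigenvalues and multiplicities (the geometric multiplicity of λ is n − rank(A − λI), which equals the number of Jordan blocks for λ):
  λ = 3: algebraic multiplicity = 4, geometric multiplicity = 4

Determining the block sizes for each eigenvalue:
  λ = 3: gm = am = 4, so every block has size 1 → block sizes [1, 1, 1, 1]

Assembling the blocks gives a Jordan form
J =
  [3, 0, 0, 0]
  [0, 3, 0, 0]
  [0, 0, 3, 0]
  [0, 0, 0, 3]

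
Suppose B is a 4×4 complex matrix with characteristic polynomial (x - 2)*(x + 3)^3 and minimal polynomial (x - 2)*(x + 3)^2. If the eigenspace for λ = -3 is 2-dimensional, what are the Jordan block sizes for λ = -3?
Block sizes for λ = -3: [2, 1]

Step 1 — from the characteristic polynomial, algebraic multiplicity of λ = -3 is 3. From dim ker(B − (-3)·I) = 2, there are exactly 2 Jordan blocks for λ = -3.
Step 2 — from the minimal polynomial, the factor (x + 3)^2 tells us the largest block for λ = -3 has size 2.
Step 3 — with total size 3, 2 blocks, and largest block 2, the block sizes (in nonincreasing order) are [2, 1].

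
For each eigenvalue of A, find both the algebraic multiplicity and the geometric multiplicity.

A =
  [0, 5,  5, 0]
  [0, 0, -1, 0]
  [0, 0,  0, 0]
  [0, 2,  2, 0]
λ = 0: alg = 4, geom = 2

Step 1 — factor the characteristic polynomial to read off the algebraic multiplicities:
  χ_A(x) = x^4

Step 2 — compute geometric multiplicities via the rank-nullity identity g(λ) = n − rank(A − λI):
  rank(A − (0)·I) = 2, so dim ker(A − (0)·I) = n − 2 = 2

Summary:
  λ = 0: algebraic multiplicity = 4, geometric multiplicity = 2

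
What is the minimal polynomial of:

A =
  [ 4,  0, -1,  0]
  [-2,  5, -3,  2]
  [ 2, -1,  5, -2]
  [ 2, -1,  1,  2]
x^3 - 12*x^2 + 48*x - 64

The characteristic polynomial is χ_A(x) = (x - 4)^4, so the eigenvalues are known. The minimal polynomial is
  m_A(x) = Π_λ (x − λ)^{k_λ}
where k_λ is the size of the *largest* Jordan block for λ (equivalently, the smallest k with (A − λI)^k v = 0 for every generalised eigenvector v of λ).

  λ = 4: largest Jordan block has size 3, contributing (x − 4)^3

So m_A(x) = (x - 4)^3 = x^3 - 12*x^2 + 48*x - 64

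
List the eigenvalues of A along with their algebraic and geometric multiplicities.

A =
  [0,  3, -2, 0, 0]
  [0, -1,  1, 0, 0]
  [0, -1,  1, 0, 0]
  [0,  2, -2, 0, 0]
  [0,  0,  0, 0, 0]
λ = 0: alg = 5, geom = 3

Step 1 — factor the characteristic polynomial to read off the algebraic multiplicities:
  χ_A(x) = x^5

Step 2 — compute geometric multiplicities via the rank-nullity identity g(λ) = n − rank(A − λI):
  rank(A − (0)·I) = 2, so dim ker(A − (0)·I) = n − 2 = 3

Summary:
  λ = 0: algebraic multiplicity = 5, geometric multiplicity = 3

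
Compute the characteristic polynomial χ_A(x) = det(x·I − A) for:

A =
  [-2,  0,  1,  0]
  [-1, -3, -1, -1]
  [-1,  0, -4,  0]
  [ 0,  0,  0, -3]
x^4 + 12*x^3 + 54*x^2 + 108*x + 81

Expanding det(x·I − A) (e.g. by cofactor expansion or by noting that A is similar to its Jordan form J, which has the same characteristic polynomial as A) gives
  χ_A(x) = x^4 + 12*x^3 + 54*x^2 + 108*x + 81
which factors as (x + 3)^4. The eigenvalues (with algebraic multiplicities) are λ = -3 with multiplicity 4.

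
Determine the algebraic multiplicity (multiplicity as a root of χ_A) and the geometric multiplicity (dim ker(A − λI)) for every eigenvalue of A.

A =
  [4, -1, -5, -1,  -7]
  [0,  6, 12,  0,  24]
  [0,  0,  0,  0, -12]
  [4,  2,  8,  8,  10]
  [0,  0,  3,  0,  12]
λ = 6: alg = 5, geom = 3

Step 1 — factor the characteristic polynomial to read off the algebraic multiplicities:
  χ_A(x) = (x - 6)^5

Step 2 — compute geometric multiplicities via the rank-nullity identity g(λ) = n − rank(A − λI):
  rank(A − (6)·I) = 2, so dim ker(A − (6)·I) = n − 2 = 3

Summary:
  λ = 6: algebraic multiplicity = 5, geometric multiplicity = 3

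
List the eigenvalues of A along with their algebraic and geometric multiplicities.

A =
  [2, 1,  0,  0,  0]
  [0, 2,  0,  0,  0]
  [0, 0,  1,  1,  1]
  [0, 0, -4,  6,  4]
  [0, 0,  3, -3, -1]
λ = 2: alg = 5, geom = 3

Step 1 — factor the characteristic polynomial to read off the algebraic multiplicities:
  χ_A(x) = (x - 2)^5

Step 2 — compute geometric multiplicities via the rank-nullity identity g(λ) = n − rank(A − λI):
  rank(A − (2)·I) = 2, so dim ker(A − (2)·I) = n − 2 = 3

Summary:
  λ = 2: algebraic multiplicity = 5, geometric multiplicity = 3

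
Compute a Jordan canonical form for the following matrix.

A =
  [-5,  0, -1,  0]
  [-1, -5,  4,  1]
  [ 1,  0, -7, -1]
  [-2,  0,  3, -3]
J_3(-5) ⊕ J_1(-5)

The characteristic polynomial is
  det(x·I − A) = x^4 + 20*x^3 + 150*x^2 + 500*x + 625 = (x + 5)^4

Eigenvalues and multiplicities (the geometric multiplicity of λ is n − rank(A − λI), which equals the number of Jordan blocks for λ):
  λ = -5: algebraic multiplicity = 4, geometric multiplicity = 2

Determining the block sizes for each eigenvalue:
  λ = -5: with am = 4 and gm = 2, the partition is not yet determined (e.g. several partitions of 4 into 2 parts exist). Let N = A − (-5)·I. Computing rank(N^1) = 2, rank(N^2) = 1, rank(N^3) = 0; the number of blocks of size ≥ j is rank(N^{j−1}) − rank(N^j), giving [2, 1, 1]. So we have 1 block(s) of size 3, 1 block(s) of size 1 → block sizes [3, 1]

Assembling the blocks gives a Jordan form
J =
  [-5,  1,  0,  0]
  [ 0, -5,  1,  0]
  [ 0,  0, -5,  0]
  [ 0,  0,  0, -5]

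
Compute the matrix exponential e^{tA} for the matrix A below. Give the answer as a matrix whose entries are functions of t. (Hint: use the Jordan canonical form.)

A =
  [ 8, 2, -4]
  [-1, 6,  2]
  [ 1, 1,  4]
e^{tA} =
  [-t^2*exp(6*t) + 2*t*exp(6*t) + exp(6*t), 2*t*exp(6*t), 2*t^2*exp(6*t) - 4*t*exp(6*t)]
  [-t*exp(6*t), exp(6*t), 2*t*exp(6*t)]
  [-t^2*exp(6*t)/2 + t*exp(6*t), t*exp(6*t), t^2*exp(6*t) - 2*t*exp(6*t) + exp(6*t)]

Strategy: write A = P · J · P⁻¹ where J is a Jordan canonical form, so e^{tA} = P · e^{tJ} · P⁻¹, and e^{tJ} can be computed block-by-block.

A has Jordan form
J =
  [6, 1, 0]
  [0, 6, 1]
  [0, 0, 6]
(up to reordering of blocks).

Per-block formulas:
  For a 3×3 Jordan block J_3(6): exp(t · J_3(6)) = e^(6t)·(I + t·N + (t^2/2)·N^2), where N is the 3×3 nilpotent shift.

After assembling e^{tJ} and conjugating by P, we get:

e^{tA} =
  [-t^2*exp(6*t) + 2*t*exp(6*t) + exp(6*t), 2*t*exp(6*t), 2*t^2*exp(6*t) - 4*t*exp(6*t)]
  [-t*exp(6*t), exp(6*t), 2*t*exp(6*t)]
  [-t^2*exp(6*t)/2 + t*exp(6*t), t*exp(6*t), t^2*exp(6*t) - 2*t*exp(6*t) + exp(6*t)]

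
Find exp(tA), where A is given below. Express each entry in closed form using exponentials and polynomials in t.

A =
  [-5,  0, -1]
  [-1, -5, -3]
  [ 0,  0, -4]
e^{tA} =
  [exp(-5*t), 0, -exp(-4*t) + exp(-5*t)]
  [-t*exp(-5*t), exp(-5*t), -t*exp(-5*t) - 2*exp(-4*t) + 2*exp(-5*t)]
  [0, 0, exp(-4*t)]

Strategy: write A = P · J · P⁻¹ where J is a Jordan canonical form, so e^{tA} = P · e^{tJ} · P⁻¹, and e^{tJ} can be computed block-by-block.

A has Jordan form
J =
  [-5,  1,  0]
  [ 0, -5,  0]
  [ 0,  0, -4]
(up to reordering of blocks).

Per-block formulas:
  For a 1×1 block at λ = -4: exp(t · [-4]) = [e^(-4t)].
  For a 2×2 Jordan block J_2(-5): exp(t · J_2(-5)) = e^(-5t)·(I + t·N), where N is the 2×2 nilpotent shift.

After assembling e^{tJ} and conjugating by P, we get:

e^{tA} =
  [exp(-5*t), 0, -exp(-4*t) + exp(-5*t)]
  [-t*exp(-5*t), exp(-5*t), -t*exp(-5*t) - 2*exp(-4*t) + 2*exp(-5*t)]
  [0, 0, exp(-4*t)]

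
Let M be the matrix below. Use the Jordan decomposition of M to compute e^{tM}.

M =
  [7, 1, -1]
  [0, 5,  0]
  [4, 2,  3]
e^{tM} =
  [2*t*exp(5*t) + exp(5*t), t*exp(5*t), -t*exp(5*t)]
  [0, exp(5*t), 0]
  [4*t*exp(5*t), 2*t*exp(5*t), -2*t*exp(5*t) + exp(5*t)]

Strategy: write M = P · J · P⁻¹ where J is a Jordan canonical form, so e^{tM} = P · e^{tJ} · P⁻¹, and e^{tJ} can be computed block-by-block.

M has Jordan form
J =
  [5, 1, 0]
  [0, 5, 0]
  [0, 0, 5]
(up to reordering of blocks).

Per-block formulas:
  For a 1×1 block at λ = 5: exp(t · [5]) = [e^(5t)].
  For a 2×2 Jordan block J_2(5): exp(t · J_2(5)) = e^(5t)·(I + t·N), where N is the 2×2 nilpotent shift.

After assembling e^{tJ} and conjugating by P, we get:

e^{tM} =
  [2*t*exp(5*t) + exp(5*t), t*exp(5*t), -t*exp(5*t)]
  [0, exp(5*t), 0]
  [4*t*exp(5*t), 2*t*exp(5*t), -2*t*exp(5*t) + exp(5*t)]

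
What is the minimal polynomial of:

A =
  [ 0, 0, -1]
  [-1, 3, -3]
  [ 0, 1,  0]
x^3 - 3*x^2 + 3*x - 1

The characteristic polynomial is χ_A(x) = (x - 1)^3, so the eigenvalues are known. The minimal polynomial is
  m_A(x) = Π_λ (x − λ)^{k_λ}
where k_λ is the size of the *largest* Jordan block for λ (equivalently, the smallest k with (A − λI)^k v = 0 for every generalised eigenvector v of λ).

  λ = 1: largest Jordan block has size 3, contributing (x − 1)^3

So m_A(x) = (x - 1)^3 = x^3 - 3*x^2 + 3*x - 1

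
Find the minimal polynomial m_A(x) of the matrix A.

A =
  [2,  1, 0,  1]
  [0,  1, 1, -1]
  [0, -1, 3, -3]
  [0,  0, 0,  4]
x^4 - 10*x^3 + 36*x^2 - 56*x + 32

The characteristic polynomial is χ_A(x) = (x - 4)*(x - 2)^3, so the eigenvalues are known. The minimal polynomial is
  m_A(x) = Π_λ (x − λ)^{k_λ}
where k_λ is the size of the *largest* Jordan block for λ (equivalently, the smallest k with (A − λI)^k v = 0 for every generalised eigenvector v of λ).

  λ = 2: largest Jordan block has size 3, contributing (x − 2)^3
  λ = 4: largest Jordan block has size 1, contributing (x − 4)

So m_A(x) = (x - 4)*(x - 2)^3 = x^4 - 10*x^3 + 36*x^2 - 56*x + 32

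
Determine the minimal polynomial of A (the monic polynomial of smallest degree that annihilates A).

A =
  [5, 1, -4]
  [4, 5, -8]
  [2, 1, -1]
x^2 - 6*x + 9

The characteristic polynomial is χ_A(x) = (x - 3)^3, so the eigenvalues are known. The minimal polynomial is
  m_A(x) = Π_λ (x − λ)^{k_λ}
where k_λ is the size of the *largest* Jordan block for λ (equivalently, the smallest k with (A − λI)^k v = 0 for every generalised eigenvector v of λ).

  λ = 3: largest Jordan block has size 2, contributing (x − 3)^2

So m_A(x) = (x - 3)^2 = x^2 - 6*x + 9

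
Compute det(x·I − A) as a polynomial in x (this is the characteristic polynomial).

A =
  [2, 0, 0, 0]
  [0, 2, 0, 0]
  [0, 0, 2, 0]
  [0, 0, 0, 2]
x^4 - 8*x^3 + 24*x^2 - 32*x + 16

Expanding det(x·I − A) (e.g. by cofactor expansion or by noting that A is similar to its Jordan form J, which has the same characteristic polynomial as A) gives
  χ_A(x) = x^4 - 8*x^3 + 24*x^2 - 32*x + 16
which factors as (x - 2)^4. The eigenvalues (with algebraic multiplicities) are λ = 2 with multiplicity 4.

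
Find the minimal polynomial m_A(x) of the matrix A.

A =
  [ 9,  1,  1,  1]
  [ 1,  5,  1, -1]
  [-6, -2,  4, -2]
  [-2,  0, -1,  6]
x^3 - 18*x^2 + 108*x - 216

The characteristic polynomial is χ_A(x) = (x - 6)^4, so the eigenvalues are known. The minimal polynomial is
  m_A(x) = Π_λ (x − λ)^{k_λ}
where k_λ is the size of the *largest* Jordan block for λ (equivalently, the smallest k with (A − λI)^k v = 0 for every generalised eigenvector v of λ).

  λ = 6: largest Jordan block has size 3, contributing (x − 6)^3

So m_A(x) = (x - 6)^3 = x^3 - 18*x^2 + 108*x - 216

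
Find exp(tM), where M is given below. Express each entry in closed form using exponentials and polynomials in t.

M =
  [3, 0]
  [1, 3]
e^{tM} =
  [exp(3*t), 0]
  [t*exp(3*t), exp(3*t)]

Strategy: write M = P · J · P⁻¹ where J is a Jordan canonical form, so e^{tM} = P · e^{tJ} · P⁻¹, and e^{tJ} can be computed block-by-block.

M has Jordan form
J =
  [3, 1]
  [0, 3]
(up to reordering of blocks).

Per-block formulas:
  For a 2×2 Jordan block J_2(3): exp(t · J_2(3)) = e^(3t)·(I + t·N), where N is the 2×2 nilpotent shift.

After assembling e^{tJ} and conjugating by P, we get:

e^{tM} =
  [exp(3*t), 0]
  [t*exp(3*t), exp(3*t)]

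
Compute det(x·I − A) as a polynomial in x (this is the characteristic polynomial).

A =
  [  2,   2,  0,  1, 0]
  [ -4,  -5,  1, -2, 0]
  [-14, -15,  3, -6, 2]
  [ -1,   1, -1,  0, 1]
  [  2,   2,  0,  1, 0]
x^5

Expanding det(x·I − A) (e.g. by cofactor expansion or by noting that A is similar to its Jordan form J, which has the same characteristic polynomial as A) gives
  χ_A(x) = x^5
which factors as x^5. The eigenvalues (with algebraic multiplicities) are λ = 0 with multiplicity 5.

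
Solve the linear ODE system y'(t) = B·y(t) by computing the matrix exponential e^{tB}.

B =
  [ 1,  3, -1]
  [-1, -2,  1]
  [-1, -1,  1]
e^{tB} =
  [-t^2/2 + t + 1, -t^2 + 3*t, t^2/2 - t]
  [-t, 1 - 2*t, t]
  [-t^2/2 - t, -t^2 - t, t^2/2 + t + 1]

Strategy: write B = P · J · P⁻¹ where J is a Jordan canonical form, so e^{tB} = P · e^{tJ} · P⁻¹, and e^{tJ} can be computed block-by-block.

B has Jordan form
J =
  [0, 1, 0]
  [0, 0, 1]
  [0, 0, 0]
(up to reordering of blocks).

Per-block formulas:
  For a 3×3 Jordan block J_3(0): exp(t · J_3(0)) = e^(0t)·(I + t·N + (t^2/2)·N^2), where N is the 3×3 nilpotent shift.

After assembling e^{tJ} and conjugating by P, we get:

e^{tB} =
  [-t^2/2 + t + 1, -t^2 + 3*t, t^2/2 - t]
  [-t, 1 - 2*t, t]
  [-t^2/2 - t, -t^2 - t, t^2/2 + t + 1]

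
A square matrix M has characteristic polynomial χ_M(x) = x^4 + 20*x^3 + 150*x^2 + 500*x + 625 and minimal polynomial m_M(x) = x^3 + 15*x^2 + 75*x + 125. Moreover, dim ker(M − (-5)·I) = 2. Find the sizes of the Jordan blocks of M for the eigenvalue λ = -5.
Block sizes for λ = -5: [3, 1]

Step 1 — from the characteristic polynomial, algebraic multiplicity of λ = -5 is 4. From dim ker(M − (-5)·I) = 2, there are exactly 2 Jordan blocks for λ = -5.
Step 2 — from the minimal polynomial, the factor (x + 5)^3 tells us the largest block for λ = -5 has size 3.
Step 3 — with total size 4, 2 blocks, and largest block 3, the block sizes (in nonincreasing order) are [3, 1].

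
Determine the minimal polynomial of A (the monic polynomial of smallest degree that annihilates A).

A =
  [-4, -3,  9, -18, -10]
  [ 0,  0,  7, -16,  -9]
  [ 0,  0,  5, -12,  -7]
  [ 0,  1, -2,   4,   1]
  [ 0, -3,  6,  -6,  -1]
x^4 - 2*x^3 - 12*x^2 + 40*x - 32

The characteristic polynomial is χ_A(x) = (x - 2)^4*(x + 4), so the eigenvalues are known. The minimal polynomial is
  m_A(x) = Π_λ (x − λ)^{k_λ}
where k_λ is the size of the *largest* Jordan block for λ (equivalently, the smallest k with (A − λI)^k v = 0 for every generalised eigenvector v of λ).

  λ = -4: largest Jordan block has size 1, contributing (x + 4)
  λ = 2: largest Jordan block has size 3, contributing (x − 2)^3

So m_A(x) = (x - 2)^3*(x + 4) = x^4 - 2*x^3 - 12*x^2 + 40*x - 32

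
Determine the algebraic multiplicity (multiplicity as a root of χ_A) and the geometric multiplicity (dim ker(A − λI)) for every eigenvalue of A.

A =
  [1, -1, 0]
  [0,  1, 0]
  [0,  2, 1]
λ = 1: alg = 3, geom = 2

Step 1 — factor the characteristic polynomial to read off the algebraic multiplicities:
  χ_A(x) = (x - 1)^3

Step 2 — compute geometric multiplicities via the rank-nullity identity g(λ) = n − rank(A − λI):
  rank(A − (1)·I) = 1, so dim ker(A − (1)·I) = n − 1 = 2

Summary:
  λ = 1: algebraic multiplicity = 3, geometric multiplicity = 2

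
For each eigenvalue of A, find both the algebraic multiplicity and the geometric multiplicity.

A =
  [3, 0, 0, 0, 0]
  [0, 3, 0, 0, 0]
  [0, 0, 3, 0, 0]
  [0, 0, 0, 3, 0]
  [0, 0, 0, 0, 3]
λ = 3: alg = 5, geom = 5

Step 1 — factor the characteristic polynomial to read off the algebraic multiplicities:
  χ_A(x) = (x - 3)^5

Step 2 — compute geometric multiplicities via the rank-nullity identity g(λ) = n − rank(A − λI):
  rank(A − (3)·I) = 0, so dim ker(A − (3)·I) = n − 0 = 5

Summary:
  λ = 3: algebraic multiplicity = 5, geometric multiplicity = 5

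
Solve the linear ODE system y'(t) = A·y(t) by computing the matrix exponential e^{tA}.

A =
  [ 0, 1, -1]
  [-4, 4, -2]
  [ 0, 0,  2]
e^{tA} =
  [-2*t*exp(2*t) + exp(2*t), t*exp(2*t), -t*exp(2*t)]
  [-4*t*exp(2*t), 2*t*exp(2*t) + exp(2*t), -2*t*exp(2*t)]
  [0, 0, exp(2*t)]

Strategy: write A = P · J · P⁻¹ where J is a Jordan canonical form, so e^{tA} = P · e^{tJ} · P⁻¹, and e^{tJ} can be computed block-by-block.

A has Jordan form
J =
  [2, 1, 0]
  [0, 2, 0]
  [0, 0, 2]
(up to reordering of blocks).

Per-block formulas:
  For a 2×2 Jordan block J_2(2): exp(t · J_2(2)) = e^(2t)·(I + t·N), where N is the 2×2 nilpotent shift.
  For a 1×1 block at λ = 2: exp(t · [2]) = [e^(2t)].

After assembling e^{tJ} and conjugating by P, we get:

e^{tA} =
  [-2*t*exp(2*t) + exp(2*t), t*exp(2*t), -t*exp(2*t)]
  [-4*t*exp(2*t), 2*t*exp(2*t) + exp(2*t), -2*t*exp(2*t)]
  [0, 0, exp(2*t)]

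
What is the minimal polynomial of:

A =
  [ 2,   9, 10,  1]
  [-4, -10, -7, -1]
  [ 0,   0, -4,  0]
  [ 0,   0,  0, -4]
x^3 + 12*x^2 + 48*x + 64

The characteristic polynomial is χ_A(x) = (x + 4)^4, so the eigenvalues are known. The minimal polynomial is
  m_A(x) = Π_λ (x − λ)^{k_λ}
where k_λ is the size of the *largest* Jordan block for λ (equivalently, the smallest k with (A − λI)^k v = 0 for every generalised eigenvector v of λ).

  λ = -4: largest Jordan block has size 3, contributing (x + 4)^3

So m_A(x) = (x + 4)^3 = x^3 + 12*x^2 + 48*x + 64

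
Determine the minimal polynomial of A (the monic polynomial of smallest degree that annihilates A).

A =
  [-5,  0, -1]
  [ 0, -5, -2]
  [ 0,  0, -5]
x^2 + 10*x + 25

The characteristic polynomial is χ_A(x) = (x + 5)^3, so the eigenvalues are known. The minimal polynomial is
  m_A(x) = Π_λ (x − λ)^{k_λ}
where k_λ is the size of the *largest* Jordan block for λ (equivalently, the smallest k with (A − λI)^k v = 0 for every generalised eigenvector v of λ).

  λ = -5: largest Jordan block has size 2, contributing (x + 5)^2

So m_A(x) = (x + 5)^2 = x^2 + 10*x + 25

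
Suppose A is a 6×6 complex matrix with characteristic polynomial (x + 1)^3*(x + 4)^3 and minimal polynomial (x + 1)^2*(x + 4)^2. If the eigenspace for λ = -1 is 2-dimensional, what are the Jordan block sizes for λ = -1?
Block sizes for λ = -1: [2, 1]

Step 1 — from the characteristic polynomial, algebraic multiplicity of λ = -1 is 3. From dim ker(A − (-1)·I) = 2, there are exactly 2 Jordan blocks for λ = -1.
Step 2 — from the minimal polynomial, the factor (x + 1)^2 tells us the largest block for λ = -1 has size 2.
Step 3 — with total size 3, 2 blocks, and largest block 2, the block sizes (in nonincreasing order) are [2, 1].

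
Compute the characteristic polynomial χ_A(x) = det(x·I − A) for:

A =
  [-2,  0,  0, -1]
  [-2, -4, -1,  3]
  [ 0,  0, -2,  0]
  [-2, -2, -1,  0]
x^4 + 8*x^3 + 24*x^2 + 32*x + 16

Expanding det(x·I − A) (e.g. by cofactor expansion or by noting that A is similar to its Jordan form J, which has the same characteristic polynomial as A) gives
  χ_A(x) = x^4 + 8*x^3 + 24*x^2 + 32*x + 16
which factors as (x + 2)^4. The eigenvalues (with algebraic multiplicities) are λ = -2 with multiplicity 4.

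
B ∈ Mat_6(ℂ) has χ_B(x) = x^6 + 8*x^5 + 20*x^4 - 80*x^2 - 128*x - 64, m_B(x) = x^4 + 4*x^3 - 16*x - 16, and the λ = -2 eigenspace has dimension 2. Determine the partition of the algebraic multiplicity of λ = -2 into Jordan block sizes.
Block sizes for λ = -2: [3, 2]

Step 1 — from the characteristic polynomial, algebraic multiplicity of λ = -2 is 5. From dim ker(B − (-2)·I) = 2, there are exactly 2 Jordan blocks for λ = -2.
Step 2 — from the minimal polynomial, the factor (x + 2)^3 tells us the largest block for λ = -2 has size 3.
Step 3 — with total size 5, 2 blocks, and largest block 3, the block sizes (in nonincreasing order) are [3, 2].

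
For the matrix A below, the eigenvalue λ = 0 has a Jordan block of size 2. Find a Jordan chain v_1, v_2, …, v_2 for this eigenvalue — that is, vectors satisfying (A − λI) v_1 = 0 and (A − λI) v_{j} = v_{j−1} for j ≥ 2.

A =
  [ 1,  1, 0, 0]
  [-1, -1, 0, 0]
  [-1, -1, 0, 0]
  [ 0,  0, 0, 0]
A Jordan chain for λ = 0 of length 2:
v_1 = (1, -1, -1, 0)ᵀ
v_2 = (1, 0, 0, 0)ᵀ

Let N = A − (0)·I. We want v_2 with N^2 v_2 = 0 but N^1 v_2 ≠ 0; then v_{j-1} := N · v_j for j = 2, …, 2.

Pick v_2 = (1, 0, 0, 0)ᵀ.
Then v_1 = N · v_2 = (1, -1, -1, 0)ᵀ.

Sanity check: (A − (0)·I) v_1 = (0, 0, 0, 0)ᵀ = 0. ✓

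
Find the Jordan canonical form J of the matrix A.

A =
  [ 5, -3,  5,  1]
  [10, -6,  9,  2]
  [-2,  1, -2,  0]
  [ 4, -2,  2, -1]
J_2(-1) ⊕ J_2(-1)

The characteristic polynomial is
  det(x·I − A) = x^4 + 4*x^3 + 6*x^2 + 4*x + 1 = (x + 1)^4

Eigenvalues and multiplicities (the geometric multiplicity of λ is n − rank(A − λI), which equals the number of Jordan blocks for λ):
  λ = -1: algebraic multiplicity = 4, geometric multiplicity = 2

Determining the block sizes for each eigenvalue:
  λ = -1: with am = 4 and gm = 2, the partition is not yet determined (e.g. several partitions of 4 into 2 parts exist). Let N = A − (-1)·I. Computing rank(N^1) = 2, rank(N^2) = 0; the number of blocks of size ≥ j is rank(N^{j−1}) − rank(N^j), giving [2, 2]. So we have 2 block(s) of size 2 → block sizes [2, 2]

Assembling the blocks gives a Jordan form
J =
  [-1,  1,  0,  0]
  [ 0, -1,  0,  0]
  [ 0,  0, -1,  1]
  [ 0,  0,  0, -1]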